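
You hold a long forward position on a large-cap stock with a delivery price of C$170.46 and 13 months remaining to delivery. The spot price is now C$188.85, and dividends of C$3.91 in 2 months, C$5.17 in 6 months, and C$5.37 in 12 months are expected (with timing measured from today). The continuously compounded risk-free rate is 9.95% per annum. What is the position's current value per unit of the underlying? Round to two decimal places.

PV(remaining dividends) I = 3.91·e^(−0.0995·2/12) + 5.17·e^(−0.0995·6/12) + 5.37·e^(−0.0995·12/12) = 13.6262
Current forward F = (S − I)·e^(rT) = (188.85 − 13.6262)·e^(0.0995·13/12) = 175.2238 × 1.113816 = 195.1671
Value (long) = (F − K)·e^(−rT) = (195.1671 − 170.46) × 0.897815 = 22.1824
Value = C$22.18

C$22.18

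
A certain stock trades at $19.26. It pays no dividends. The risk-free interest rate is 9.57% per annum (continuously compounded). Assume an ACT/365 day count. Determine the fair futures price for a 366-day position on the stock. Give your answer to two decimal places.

$21.20

F = S·e^(rT) = 19.26 · e^(0.0957 × 366/365)
= 19.26 · e^0.095962 = 19.26 × 1.100717
F = $21.20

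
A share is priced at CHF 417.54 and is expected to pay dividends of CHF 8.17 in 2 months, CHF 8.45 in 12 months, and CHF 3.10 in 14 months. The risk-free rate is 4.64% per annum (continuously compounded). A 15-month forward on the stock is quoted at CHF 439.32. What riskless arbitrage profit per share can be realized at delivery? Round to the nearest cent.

PV(dividends) I = 8.17·e^(−0.0464·2/12) + 8.45·e^(−0.0464·12/12) + 3.10·e^(−0.0464·14/12) = 19.1106
Fair forward F* = (S − I)·e^(rT) = (417.54 − 19.1106)·e^0.058000 = 398.4294 × 1.059715 = 422.2216
Market CHF 439.32 > fair 422.2216: forward overpriced → cash-and-carry (borrow at r, buy the stock and collect the dividends, short the forward).
Profit at T = |F_mkt − F*| = |439.32 − 422.2216| = CHF 17.10 per share

CHF 17.10 per share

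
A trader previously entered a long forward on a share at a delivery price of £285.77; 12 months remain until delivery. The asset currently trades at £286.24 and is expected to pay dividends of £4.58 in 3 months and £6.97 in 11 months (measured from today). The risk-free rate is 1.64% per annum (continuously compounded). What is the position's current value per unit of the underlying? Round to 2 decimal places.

-£6.31

PV(remaining dividends) I = 4.58·e^(−0.0164·3/12) + 6.97·e^(−0.0164·11/12) = 11.4273
Current forward F = (S − I)·e^(rT) = (286.24 − 11.4273)·e^(0.0164·12/12) = 274.8127 × 1.016535 = 279.3567
Value (long) = (F − K)·e^(−rT) = (279.3567 − 285.77) × 0.983734 = -6.3090
Value = -£6.31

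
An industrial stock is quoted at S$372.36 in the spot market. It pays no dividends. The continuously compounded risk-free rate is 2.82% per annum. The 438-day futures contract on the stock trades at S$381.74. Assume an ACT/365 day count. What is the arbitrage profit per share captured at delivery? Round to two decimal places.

S$3.44 per share

Fair futures: F* = S·e^(carry·T), with carry = r = 0.0282
F* = 372.36 · e^(0.0282 × 438/365) = 372.36 · e^0.033840 = 372.36 × 1.034419 = S$385.1763
Market S$381.74 < fair S$385.1763: forward underpriced → reverse cash-and-carry (short spot, go long the forward).
At maturity, profit = |F_mkt − F*| = |381.74 − 385.1763| = S$3.44 per share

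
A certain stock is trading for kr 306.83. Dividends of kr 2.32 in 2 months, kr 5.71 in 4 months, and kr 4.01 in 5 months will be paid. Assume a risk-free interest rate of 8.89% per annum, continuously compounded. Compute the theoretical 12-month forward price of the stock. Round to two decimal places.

kr 322.58

PV(dividends) I = 2.32·e^(−0.0889·2/12) + 5.71·e^(−0.0889·4/12) + 4.01·e^(−0.0889·5/12)
I = 2.2859 + 5.5433 + 3.8642 = 11.6934
F = (S − I)·e^(rT) = (306.83 − 11.6934) · e^(0.0889·12/12)
= 295.1366 · e^0.088900 = 295.1366 × 1.092971 = kr 322.58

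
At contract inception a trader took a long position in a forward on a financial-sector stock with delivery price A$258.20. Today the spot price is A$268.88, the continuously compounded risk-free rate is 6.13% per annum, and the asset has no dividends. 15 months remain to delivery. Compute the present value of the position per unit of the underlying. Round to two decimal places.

Current fair forward for the remaining 15 months: F = S·e^(r·T), r = 0.0613
F = 268.88 · e^(0.0613 × 15/12) = 268.88 × 1.079637 = 290.2928
Value of long forward = (F − K)·e^(−rT) = (290.2928 − 258.20) · e^(−0.0613·15/12)
= 32.0928 × 0.926237 = 29.73

A$29.73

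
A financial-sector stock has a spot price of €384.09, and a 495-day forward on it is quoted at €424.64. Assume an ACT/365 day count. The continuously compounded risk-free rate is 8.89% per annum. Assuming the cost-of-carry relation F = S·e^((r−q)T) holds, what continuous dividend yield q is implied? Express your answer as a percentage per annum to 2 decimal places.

From F = S·e^((r−q)T): (r − q) = ln(F/S)/T
ln(424.64/384.09) = ln(1.105574) = 0.100365
(r − q) = 0.100365 / (495/365) = 0.074007
q = r − ln(F/S)/T = 0.0889 − 0.074007 = 0.014893
q = 1.49%

1.49%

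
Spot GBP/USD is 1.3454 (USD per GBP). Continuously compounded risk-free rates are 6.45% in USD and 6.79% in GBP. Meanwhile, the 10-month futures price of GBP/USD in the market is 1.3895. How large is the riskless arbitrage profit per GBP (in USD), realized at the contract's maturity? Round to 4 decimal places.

0.0479 per GBP (in USD)

Fair futures: F* = S·e^(carry·T), with carry = (r_USD − r_GBP) = 0.0645 − 0.0679 = -0.0034
F* = 1.3454 · e^(-0.0034 × 10/12) = 1.3454 · e^-0.002833 = 1.3454 × 0.997171 = 1.3416
Market 1.3895 > fair 1.3416: forward overpriced → cash-and-carry (buy spot, short the forward).
At maturity, profit = |F_mkt − F*| = |1.3895 − 1.3416| = 0.0479 per GBP (in USD)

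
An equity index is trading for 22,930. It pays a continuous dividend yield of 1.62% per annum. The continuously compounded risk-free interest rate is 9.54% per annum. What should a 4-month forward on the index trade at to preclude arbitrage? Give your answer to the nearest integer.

23,543

F = S·e^((r − q)T) = 22930 · e^((0.0954 − 0.0162) × 4/12)
= 22930 · e^0.026400 = 22930 × 1.026752
F = 23,543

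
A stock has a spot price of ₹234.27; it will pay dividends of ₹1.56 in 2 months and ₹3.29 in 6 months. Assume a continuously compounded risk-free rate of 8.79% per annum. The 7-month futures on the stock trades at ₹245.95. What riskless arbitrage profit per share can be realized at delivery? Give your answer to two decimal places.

₹4.29 per share

PV(dividends) I = 1.56·e^(−0.0879·2/12) + 3.29·e^(−0.0879·6/12) = 4.6858
Fair futures F* = (S − I)·e^(rT) = (234.27 − 4.6858)·e^0.051275 = 229.5842 × 1.052612 = 241.6631
Market ₹245.95 > fair 241.6631: forward overpriced → cash-and-carry (borrow at r, buy the stock and collect the dividends, short the forward).
Profit at T = |F_mkt − F*| = |245.95 − 241.6631| = ₹4.29 per share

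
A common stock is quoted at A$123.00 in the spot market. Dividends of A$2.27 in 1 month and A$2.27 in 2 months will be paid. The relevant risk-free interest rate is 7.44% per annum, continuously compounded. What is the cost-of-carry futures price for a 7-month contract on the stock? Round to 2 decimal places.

A$123.76

PV(dividends) I = 2.27·e^(−0.0744·1/12) + 2.27·e^(−0.0744·2/12)
I = 2.2560 + 2.2420 = 4.4980
F = (S − I)·e^(rT) = (123.00 − 4.4980) · e^(0.0744·7/12)
= 118.5020 · e^0.043400 = 118.5020 × 1.044356 = A$123.76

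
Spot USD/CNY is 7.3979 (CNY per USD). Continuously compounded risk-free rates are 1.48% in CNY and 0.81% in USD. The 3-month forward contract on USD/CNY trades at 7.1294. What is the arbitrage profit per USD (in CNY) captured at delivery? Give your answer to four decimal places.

Fair forward: F* = S·e^(carry·T), with carry = (r_CNY − r_USD) = 0.0148 − 0.0081 = 0.0067
F* = 7.3979 · e^(0.0067 × 3/12) = 7.3979 · e^0.001675 = 7.3979 × 1.001676 = 7.4103
Market 7.1294 < fair 7.4103: forward underpriced → reverse cash-and-carry (short spot, go long the forward).
At maturity, profit = |F_mkt − F*| = |7.1294 − 7.4103| = 0.2809 per USD (in CNY)

0.2809 per USD (in CNY)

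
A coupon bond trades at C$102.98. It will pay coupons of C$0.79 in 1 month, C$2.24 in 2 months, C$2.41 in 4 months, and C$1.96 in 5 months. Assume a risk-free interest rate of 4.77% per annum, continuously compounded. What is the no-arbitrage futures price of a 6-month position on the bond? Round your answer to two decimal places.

PV(coupons) I = 0.79·e^(−0.0477·1/12) + 2.24·e^(−0.0477·2/12) + 2.41·e^(−0.0477·4/12) + 1.96·e^(−0.0477·5/12)
I = 0.7869 + 2.2223 + 2.3720 + 1.9214 = 7.3026
F = (S − I)·e^(rT) = (102.98 − 7.3026) · e^(0.0477·6/12)
= 95.6774 · e^0.023850 = 95.6774 × 1.024137 = C$97.99

C$97.99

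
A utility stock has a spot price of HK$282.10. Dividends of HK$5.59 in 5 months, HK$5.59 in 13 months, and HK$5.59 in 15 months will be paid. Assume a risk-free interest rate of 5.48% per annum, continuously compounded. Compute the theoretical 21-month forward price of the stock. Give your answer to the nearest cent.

PV(dividends) I = 5.59·e^(−0.0548·5/12) + 5.59·e^(−0.0548·13/12) + 5.59·e^(−0.0548·15/12)
I = 5.4638 + 5.2678 + 5.2199 = 15.9515
F = (S − I)·e^(rT) = (282.10 − 15.9515) · e^(0.0548·21/12)
= 266.1485 · e^0.095900 = 266.1485 × 1.100649 = HK$292.94

HK$292.94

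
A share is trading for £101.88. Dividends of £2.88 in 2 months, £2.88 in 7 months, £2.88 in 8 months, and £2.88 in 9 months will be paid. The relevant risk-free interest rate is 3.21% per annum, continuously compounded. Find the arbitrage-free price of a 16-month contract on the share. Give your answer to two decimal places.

PV(dividends) I = 2.88·e^(−0.0321·2/12) + 2.88·e^(−0.0321·7/12) + 2.88·e^(−0.0321·8/12) + 2.88·e^(−0.0321·9/12)
I = 2.8646 + 2.8266 + 2.8190 + 2.8115 = 11.3217
F = (S − I)·e^(rT) = (101.88 − 11.3217) · e^(0.0321·16/12)
= 90.5583 · e^0.042800 = 90.5583 × 1.043729 = £94.52

£94.52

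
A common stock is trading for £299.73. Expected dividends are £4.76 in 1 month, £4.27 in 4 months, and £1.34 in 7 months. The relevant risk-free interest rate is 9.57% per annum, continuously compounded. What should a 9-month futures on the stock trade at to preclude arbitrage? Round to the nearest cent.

PV(dividends) I = 4.76·e^(−0.0957·1/12) + 4.27·e^(−0.0957·4/12) + 1.34·e^(−0.0957·7/12)
I = 4.7222 + 4.1359 + 1.2672 = 10.1253
F = (S − I)·e^(rT) = (299.73 − 10.1253) · e^(0.0957·9/12)
= 289.6047 · e^0.071775 = 289.6047 × 1.074414 = £311.16

£311.16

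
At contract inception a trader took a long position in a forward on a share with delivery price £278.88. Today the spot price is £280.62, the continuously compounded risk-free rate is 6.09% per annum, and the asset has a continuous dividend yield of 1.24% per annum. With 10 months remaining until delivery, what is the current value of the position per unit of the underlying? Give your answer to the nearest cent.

Current fair forward for the remaining 10 months: F = S·e^((r − q)·T), (r − q) = 0.0609 − 0.0124 = 0.0485
F = 280.62 · e^(0.0485 × 10/12) = 280.62 × 1.041245 = 292.1942
Value of long forward = (F − K)·e^(−rT) = (292.1942 − 278.88) · e^(−0.0609·10/12)
= 13.3142 × 0.950516 = 12.66

£12.66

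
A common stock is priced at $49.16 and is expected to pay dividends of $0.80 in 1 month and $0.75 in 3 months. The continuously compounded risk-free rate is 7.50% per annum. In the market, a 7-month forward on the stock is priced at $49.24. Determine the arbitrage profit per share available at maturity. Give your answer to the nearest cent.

$0.52 per share

PV(dividends) I = 0.80·e^(−0.0750·1/12) + 0.75·e^(−0.0750·3/12) = 1.5311
Fair forward F* = (S − I)·e^(rT) = (49.16 − 1.5311)·e^0.043750 = 47.6289 × 1.044721 = 49.7589
Market $49.24 < fair 49.7589: forward underpriced → reverse cash-and-carry (short the stock, invest proceeds at r, pay the dividends, go long the forward).
Profit at T = |F_mkt − F*| = |49.24 − 49.7589| = $0.52 per share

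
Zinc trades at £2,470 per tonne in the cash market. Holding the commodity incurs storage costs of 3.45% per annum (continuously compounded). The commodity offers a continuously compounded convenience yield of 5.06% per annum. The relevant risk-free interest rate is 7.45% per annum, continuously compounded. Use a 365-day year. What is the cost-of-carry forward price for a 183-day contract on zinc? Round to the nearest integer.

Net carry = r + u − y = 0.0745 + 0.0345 − 0.0506 = 0.0584
F = S·e^((r+u−y)T) = 2470 · e^(0.0584 × 183/365) = 2470 · e^0.029280
= 2470 × 1.029713 = £2,543 per tonne

£2,543 per tonne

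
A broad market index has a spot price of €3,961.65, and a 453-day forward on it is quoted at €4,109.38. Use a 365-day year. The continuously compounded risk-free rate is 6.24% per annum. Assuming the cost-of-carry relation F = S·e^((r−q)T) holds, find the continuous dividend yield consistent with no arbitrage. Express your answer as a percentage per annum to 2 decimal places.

From F = S·e^((r−q)T): (r − q) = ln(F/S)/T
ln(4109.38/3961.65) = ln(1.037290) = 0.036612
(r − q) = 0.036612 / (453/365) = 0.029500
q = r − ln(F/S)/T = 0.0624 − 0.029500 = 0.032900
q = 3.29%

3.29%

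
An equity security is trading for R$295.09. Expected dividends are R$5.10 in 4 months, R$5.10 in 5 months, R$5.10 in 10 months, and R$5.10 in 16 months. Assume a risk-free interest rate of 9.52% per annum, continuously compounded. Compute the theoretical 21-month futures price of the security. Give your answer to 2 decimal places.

PV(dividends) I = 5.10·e^(−0.0952·4/12) + 5.10·e^(−0.0952·5/12) + 5.10·e^(−0.0952·10/12) + 5.10·e^(−0.0952·16/12)
I = 4.9407 + 4.9017 + 4.7110 + 4.4920 = 19.0454
F = (S − I)·e^(rT) = (295.09 − 19.0454) · e^(0.0952·21/12)
= 276.0446 · e^0.166600 = 276.0446 × 1.181282 = R$326.09

R$326.09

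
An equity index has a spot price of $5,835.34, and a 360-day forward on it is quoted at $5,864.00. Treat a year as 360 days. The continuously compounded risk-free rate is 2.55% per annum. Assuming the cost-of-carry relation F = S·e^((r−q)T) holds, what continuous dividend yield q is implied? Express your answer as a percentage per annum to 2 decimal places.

From F = S·e^((r−q)T): (r − q) = ln(F/S)/T
ln(5864.00/5835.34) = ln(1.004911) = 0.004899
(r − q) = 0.004899 / (360/360) = 0.004899
q = r − ln(F/S)/T = 0.0255 − 0.004899 = 0.020601
q = 2.06%

2.06%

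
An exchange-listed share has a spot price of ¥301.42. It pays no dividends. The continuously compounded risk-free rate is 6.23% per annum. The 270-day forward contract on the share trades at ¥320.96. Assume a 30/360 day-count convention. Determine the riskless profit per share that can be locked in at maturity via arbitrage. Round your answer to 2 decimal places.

Fair forward: F* = S·e^(carry·T), with carry = r = 0.0623
F* = 301.42 · e^(0.0623 × 270/360) = 301.42 · e^0.046725 = 301.42 × 1.047834 = ¥315.8381
Market ¥320.96 > fair ¥315.8381: forward overpriced → cash-and-carry (buy spot, short the forward).
At maturity, profit = |F_mkt − F*| = |320.96 − 315.8381| = ¥5.12 per share

¥5.12 per share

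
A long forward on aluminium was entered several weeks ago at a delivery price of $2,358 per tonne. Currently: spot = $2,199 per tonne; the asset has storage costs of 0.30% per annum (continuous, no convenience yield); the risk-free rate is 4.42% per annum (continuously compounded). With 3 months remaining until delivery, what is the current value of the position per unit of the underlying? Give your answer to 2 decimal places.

Current fair forward for the remaining 3 months: F = S·e^((r + u)·T), (r + u) = 0.0442 + 0.0030 = 0.0472
F = 2199 · e^(0.0472 × 3/12) = 2199 × 1.01186989 = 2225.1019
Value of long forward = (F − K)·e^(−rT) = (2225.1019 − 2358) · e^(−0.0442·3/12)
= -132.8981 × 0.98901083 = -131.44

-$131.44 per tonne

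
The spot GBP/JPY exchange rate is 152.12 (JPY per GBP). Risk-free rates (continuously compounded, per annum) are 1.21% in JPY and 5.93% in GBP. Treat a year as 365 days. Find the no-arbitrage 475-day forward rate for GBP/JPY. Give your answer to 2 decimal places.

143.06

F = S·e^((r_JPY − r_GBP)T) = 152.12 · e^((0.0121 − 0.0593) × 475/365)
= 152.12 · e^-0.061425 = 152.12 × 0.940423
F = 143.06 JPY per GBP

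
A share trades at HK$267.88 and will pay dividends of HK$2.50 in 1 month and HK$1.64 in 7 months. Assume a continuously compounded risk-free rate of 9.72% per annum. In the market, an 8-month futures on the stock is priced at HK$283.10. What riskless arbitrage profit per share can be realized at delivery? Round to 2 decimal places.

PV(dividends) I = 2.50·e^(−0.0972·1/12) + 1.64·e^(−0.0972·7/12) = 4.0294
Fair futures F* = (S − I)·e^(rT) = (267.88 − 4.0294)·e^0.064800 = 263.8506 × 1.066946 = 281.5143
Market HK$283.10 > fair 281.5143: forward overpriced → cash-and-carry (borrow at r, buy the stock and collect the dividends, short the forward).
Profit at T = |F_mkt − F*| = |283.10 − 281.5143| = HK$1.59 per share

HK$1.59 per share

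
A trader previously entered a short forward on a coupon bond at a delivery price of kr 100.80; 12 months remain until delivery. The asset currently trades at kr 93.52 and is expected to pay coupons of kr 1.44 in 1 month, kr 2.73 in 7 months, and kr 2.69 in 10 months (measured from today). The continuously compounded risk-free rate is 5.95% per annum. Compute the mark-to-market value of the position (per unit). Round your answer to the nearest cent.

kr 8.09

PV(remaining coupons) I = 1.44·e^(−0.0595·1/12) + 2.73·e^(−0.0595·7/12) + 2.69·e^(−0.0595·10/12) = 6.6296
Current forward F = (S − I)·e^(rT) = (93.52 − 6.6296)·e^(0.0595·12/12) = 86.8904 × 1.061306 = 92.2173
Value (long) = (F − K)·e^(−rT) = (92.2173 − 100.80) × 0.942236 = -8.0869
Short position value = −(long value) = kr 8.09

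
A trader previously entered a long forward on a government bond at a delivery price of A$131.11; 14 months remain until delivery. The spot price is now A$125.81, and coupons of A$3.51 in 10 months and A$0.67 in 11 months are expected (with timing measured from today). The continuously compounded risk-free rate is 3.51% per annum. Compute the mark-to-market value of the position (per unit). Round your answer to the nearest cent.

-A$4.10

PV(remaining coupons) I = 3.51·e^(−0.0351·10/12) + 0.67·e^(−0.0351·11/12) = 4.0576
Current forward F = (S − I)·e^(rT) = (125.81 − 4.0576)·e^(0.0351·14/12) = 121.7524 × 1.041800 = 126.8417
Value (long) = (F − K)·e^(−rT) = (126.8417 − 131.11) × 0.959877 = -4.0970
Value = -A$4.10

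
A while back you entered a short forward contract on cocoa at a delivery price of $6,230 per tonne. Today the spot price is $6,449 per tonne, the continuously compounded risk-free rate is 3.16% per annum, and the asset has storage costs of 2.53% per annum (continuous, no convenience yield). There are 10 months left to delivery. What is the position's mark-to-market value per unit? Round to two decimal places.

-$518.33 per tonne

Current fair forward for the remaining 10 months: F = S·e^((r + u)·T), (r + u) = 0.0316 + 0.0253 = 0.0569
F = 6449 · e^(0.0569 × 10/12) = 6449 × 1.04855882 = 6762.1558
Value of long forward = (F − K)·e^(−rT) = (6762.1558 − 6230) · e^(−0.0316·10/12)
= 532.1558 × 0.97401037 = 518.33
Short position value = −(long value) = -$518.33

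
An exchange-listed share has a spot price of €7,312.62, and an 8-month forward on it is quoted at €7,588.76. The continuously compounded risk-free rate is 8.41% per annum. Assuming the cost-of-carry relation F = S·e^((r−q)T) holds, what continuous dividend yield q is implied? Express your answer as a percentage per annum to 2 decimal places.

2.85%

From F = S·e^((r−q)T): (r − q) = ln(F/S)/T
ln(7588.76/7312.62) = ln(1.037762) = 0.037066
(r − q) = 0.037066 / (8/12) = 0.055599
q = r − ln(F/S)/T = 0.0841 − 0.055599 = 0.028501
q = 2.85%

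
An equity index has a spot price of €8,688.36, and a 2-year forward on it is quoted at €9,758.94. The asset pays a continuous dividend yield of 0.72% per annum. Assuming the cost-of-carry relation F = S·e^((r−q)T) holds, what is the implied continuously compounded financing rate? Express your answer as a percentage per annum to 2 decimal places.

6.53%

From F = S·e^((r−q)T): (r − q) = ln(F/S)/T
ln(9758.94/8688.36) = ln(1.123220) = 0.116200
(r − q) = 0.116200 / (2) = 0.058100
r = ln(F/S)/T + q = 0.058100 + 0.0072 = 0.065300
r = 6.53%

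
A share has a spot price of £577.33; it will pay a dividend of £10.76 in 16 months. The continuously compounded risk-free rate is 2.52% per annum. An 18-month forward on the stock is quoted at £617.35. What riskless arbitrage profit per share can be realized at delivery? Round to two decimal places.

£28.58 per share

PV(dividends) I = 10.76·e^(−0.0252·16/12) = 10.4045
Fair forward F* = (S − I)·e^(rT) = (577.33 − 10.4045)·e^0.037800 = 566.9255 × 1.038524 = 588.7657
Market £617.35 > fair 588.7657: forward overpriced → cash-and-carry (borrow at r, buy the stock and collect the dividends, short the forward).
Profit at T = |F_mkt − F*| = |617.35 − 588.7657| = £28.58 per share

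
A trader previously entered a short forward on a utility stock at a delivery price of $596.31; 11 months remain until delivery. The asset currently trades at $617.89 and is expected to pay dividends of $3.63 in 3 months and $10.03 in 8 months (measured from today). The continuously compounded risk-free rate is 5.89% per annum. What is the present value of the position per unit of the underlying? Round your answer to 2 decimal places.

-$39.70

PV(remaining dividends) I = 3.63·e^(−0.0589·3/12) + 10.03·e^(−0.0589·8/12) = 13.2207
Current forward F = (S − I)·e^(rT) = (617.89 − 13.2207)·e^(0.0589·11/12) = 604.6693 × 1.055476 = 638.2139
Value (long) = (F − K)·e^(−rT) = (638.2139 − 596.31) × 0.947440 = 39.7014
Short position value = −(long value) = -$39.70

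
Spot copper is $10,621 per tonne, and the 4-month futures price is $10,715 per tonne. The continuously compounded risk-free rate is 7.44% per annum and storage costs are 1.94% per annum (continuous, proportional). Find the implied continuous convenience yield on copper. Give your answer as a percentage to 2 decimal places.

F = S·e^((r+u−y)T) ⇒ (r+u−y) = ln(F/S)/T
ln(10715/10621) = 0.008811; /T ⇒ 0.026433
y = r + u − ln(F/S)/T = 0.0744 + 0.0194 − 0.026433 = 0.067367
y = 6.74%

6.74%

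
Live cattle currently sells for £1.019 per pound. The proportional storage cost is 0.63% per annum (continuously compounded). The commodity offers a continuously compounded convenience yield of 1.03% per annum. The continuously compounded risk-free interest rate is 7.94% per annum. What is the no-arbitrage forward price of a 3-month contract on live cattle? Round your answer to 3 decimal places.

£1.038 per pound

Net carry = r + u − y = 0.0794 + 0.0063 − 0.0103 = 0.0754
F = S·e^((r+u−y)T) = 1.019 · e^(0.0754 × 3/12) = 1.019 · e^0.018850
= 1.019 × 1.019029 = £1.038 per pound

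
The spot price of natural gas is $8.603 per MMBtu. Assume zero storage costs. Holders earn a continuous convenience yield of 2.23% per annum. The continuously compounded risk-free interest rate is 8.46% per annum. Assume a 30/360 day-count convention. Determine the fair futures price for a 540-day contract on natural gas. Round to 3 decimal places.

$9.446 per MMBtu

Net carry = r + u − y = 0.0846 + 0.0000 − 0.0223 = 0.0623
F = S·e^((r+u−y)T) = 8.603 · e^(0.0623 × 540/360) = 8.603 · e^0.093450
= 8.603 × 1.097956 = $9.446 per MMBtu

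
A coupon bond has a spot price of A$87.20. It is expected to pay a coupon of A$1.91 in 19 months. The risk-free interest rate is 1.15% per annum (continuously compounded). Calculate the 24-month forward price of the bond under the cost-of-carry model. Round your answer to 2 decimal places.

PV(coupons) I = 1.91·e^(−0.0115·19/12)
I = 1.8755
F = (S − I)·e^(rT) = (87.20 − 1.8755) · e^(0.0115·24/12)
= 85.3245 · e^0.023000 = 85.3245 × 1.023267 = A$87.31

A$87.31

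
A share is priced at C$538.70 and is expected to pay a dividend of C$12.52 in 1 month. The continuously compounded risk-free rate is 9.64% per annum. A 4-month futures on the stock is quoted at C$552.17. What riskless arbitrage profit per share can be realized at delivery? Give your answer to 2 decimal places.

PV(dividends) I = 12.52·e^(−0.0964·1/12) = 12.4198
Fair futures F* = (S − I)·e^(rT) = (538.70 − 12.4198)·e^0.032133 = 526.2802 × 1.032655 = 543.4659
Market C$552.17 > fair 543.4659: forward overpriced → cash-and-carry (borrow at r, buy the stock and collect the dividends, short the forward).
Profit at T = |F_mkt − F*| = |552.17 − 543.4659| = C$8.70 per share

C$8.70 per share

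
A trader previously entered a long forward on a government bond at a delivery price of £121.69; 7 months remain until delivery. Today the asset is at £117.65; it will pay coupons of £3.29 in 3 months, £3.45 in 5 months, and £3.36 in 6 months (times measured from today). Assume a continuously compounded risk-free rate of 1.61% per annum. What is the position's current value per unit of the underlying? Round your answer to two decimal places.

PV(remaining coupons) I = 3.29·e^(−0.0161·3/12) + 3.45·e^(−0.0161·5/12) + 3.36·e^(−0.0161·6/12) = 10.0368
Current forward F = (S − I)·e^(rT) = (117.65 − 10.0368)·e^(0.0161·7/12) = 107.6132 × 1.009436 = 108.6286
Value (long) = (F − K)·e^(−rT) = (108.6286 − 121.69) × 0.990652 = -12.9393
Value = -£12.94

-£12.94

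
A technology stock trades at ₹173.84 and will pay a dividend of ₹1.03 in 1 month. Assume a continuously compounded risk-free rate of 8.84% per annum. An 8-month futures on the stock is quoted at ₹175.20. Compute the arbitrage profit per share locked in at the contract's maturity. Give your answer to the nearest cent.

₹8.11 per share

PV(dividends) I = 1.03·e^(−0.0884·1/12) = 1.0224
Fair futures F* = (S − I)·e^(rT) = (173.84 − 1.0224)·e^0.058933 = 172.8176 × 1.060704 = 183.3083
Market ₹175.20 < fair 183.3083: forward underpriced → reverse cash-and-carry (short the stock, invest proceeds at r, pay the dividends, go long the forward).
Profit at T = |F_mkt − F*| = |175.20 − 183.3083| = ₹8.11 per share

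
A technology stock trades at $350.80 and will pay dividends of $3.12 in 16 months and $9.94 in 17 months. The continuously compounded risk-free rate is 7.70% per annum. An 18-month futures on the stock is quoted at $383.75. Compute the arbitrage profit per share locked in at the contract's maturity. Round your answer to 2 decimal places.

$3.16 per share

PV(dividends) I = 3.12·e^(−0.0770·16/12) + 9.94·e^(−0.0770·17/12) = 11.7283
Fair futures F* = (S − I)·e^(rT) = (350.80 − 11.7283)·e^0.115500 = 339.0717 × 1.122435 = 380.5859
Market $383.75 > fair 380.5859: forward overpriced → cash-and-carry (borrow at r, buy the stock and collect the dividends, short the forward).
Profit at T = |F_mkt − F*| = |383.75 − 380.5859| = $3.16 per share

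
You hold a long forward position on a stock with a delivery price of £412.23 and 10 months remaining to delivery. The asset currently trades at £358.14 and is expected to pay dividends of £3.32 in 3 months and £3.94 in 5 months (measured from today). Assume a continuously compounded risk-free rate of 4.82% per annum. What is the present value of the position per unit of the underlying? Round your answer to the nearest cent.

-£45.00

PV(remaining dividends) I = 3.32·e^(−0.0482·3/12) + 3.94·e^(−0.0482·5/12) = 7.1419
Current forward F = (S − I)·e^(rT) = (358.14 − 7.1419)·e^(0.0482·10/12) = 350.9981 × 1.040984 = 365.3834
Value (long) = (F − K)·e^(−rT) = (365.3834 − 412.23) × 0.960629 = -45.0022
Value = -£45.00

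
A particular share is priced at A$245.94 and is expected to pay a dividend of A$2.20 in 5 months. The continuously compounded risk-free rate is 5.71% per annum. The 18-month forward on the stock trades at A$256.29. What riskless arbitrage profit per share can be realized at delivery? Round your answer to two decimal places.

PV(dividends) I = 2.20·e^(−0.0571·5/12) = 2.1483
Fair forward F* = (S − I)·e^(rT) = (245.94 − 2.1483)·e^0.085650 = 243.7917 × 1.089425 = 265.5928
Market A$256.29 < fair 265.5928: forward underpriced → reverse cash-and-carry (short the stock, invest proceeds at r, pay the dividends, go long the forward).
Profit at T = |F_mkt − F*| = |256.29 − 265.5928| = A$9.30 per share

A$9.30 per share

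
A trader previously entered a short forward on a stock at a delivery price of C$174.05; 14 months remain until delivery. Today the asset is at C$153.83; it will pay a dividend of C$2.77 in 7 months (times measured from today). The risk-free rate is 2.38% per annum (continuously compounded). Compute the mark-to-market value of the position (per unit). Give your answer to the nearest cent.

PV(remaining dividends) I = 2.77·e^(−0.0238·7/12) = 2.7318
Current forward F = (S − I)·e^(rT) = (153.83 − 2.7318)·e^(0.0238·14/12) = 151.0982 × 1.028156 = 155.3525
Value (long) = (F − K)·e^(−rT) = (155.3525 − 174.05) × 0.972615 = -18.1855
Short position value = −(long value) = C$18.19

C$18.19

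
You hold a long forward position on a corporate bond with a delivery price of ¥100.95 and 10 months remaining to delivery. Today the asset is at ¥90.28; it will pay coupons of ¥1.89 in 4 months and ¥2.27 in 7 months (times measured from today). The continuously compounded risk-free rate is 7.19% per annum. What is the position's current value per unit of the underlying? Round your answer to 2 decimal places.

-¥8.82

PV(remaining coupons) I = 1.89·e^(−0.0719·4/12) + 2.27·e^(−0.0719·7/12) = 4.0220
Current forward F = (S − I)·e^(rT) = (90.28 − 4.0220)·e^(0.0719·10/12) = 86.2580 × 1.061748 = 91.5843
Value (long) = (F − K)·e^(−rT) = (91.5843 − 100.95) × 0.941843 = -8.8210
Value = -¥8.82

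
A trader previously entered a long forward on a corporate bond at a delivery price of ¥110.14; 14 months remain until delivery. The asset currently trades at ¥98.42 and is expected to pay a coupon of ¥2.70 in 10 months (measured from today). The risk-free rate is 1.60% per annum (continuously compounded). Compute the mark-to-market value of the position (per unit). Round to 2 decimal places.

-¥12.35

PV(remaining coupons) I = 2.70·e^(−0.0160·10/12) = 2.6642
Current forward F = (S − I)·e^(rT) = (98.42 − 2.6642)·e^(0.0160·14/12) = 95.7558 × 1.018842 = 97.5600
Value (long) = (F − K)·e^(−rT) = (97.5600 − 110.14) × 0.981506 = -12.3473
Value = -¥12.35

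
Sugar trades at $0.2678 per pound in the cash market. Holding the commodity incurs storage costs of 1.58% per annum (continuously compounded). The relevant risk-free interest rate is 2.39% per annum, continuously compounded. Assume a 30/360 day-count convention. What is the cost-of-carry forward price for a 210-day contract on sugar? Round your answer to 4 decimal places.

$0.2741 per pound

Net carry = r + u − y = 0.0239 + 0.0158 − 0.0000 = 0.0397
F = S·e^((r+u−y)T) = 0.2678 · e^(0.0397 × 210/360) = 0.2678 · e^0.023158
= 0.2678 × 1.023428 = $0.2741 per pound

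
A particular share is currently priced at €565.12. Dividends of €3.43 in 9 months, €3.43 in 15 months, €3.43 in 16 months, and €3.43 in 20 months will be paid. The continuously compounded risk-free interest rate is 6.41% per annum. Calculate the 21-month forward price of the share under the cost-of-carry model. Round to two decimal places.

PV(dividends) I = 3.43·e^(−0.0641·9/12) + 3.43·e^(−0.0641·15/12) + 3.43·e^(−0.0641·16/12) + 3.43·e^(−0.0641·20/12)
I = 3.2690 + 3.1659 + 3.1490 + 3.0825 = 12.6664
F = (S − I)·e^(rT) = (565.12 − 12.6664) · e^(0.0641·21/12)
= 552.4536 · e^0.112175 = 552.4536 × 1.118709 = €618.03

€618.03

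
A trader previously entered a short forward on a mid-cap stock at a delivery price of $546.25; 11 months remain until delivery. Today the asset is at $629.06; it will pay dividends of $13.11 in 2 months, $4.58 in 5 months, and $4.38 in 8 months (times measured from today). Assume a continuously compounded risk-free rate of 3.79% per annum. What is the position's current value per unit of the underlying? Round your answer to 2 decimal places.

-$79.66

PV(remaining dividends) I = 13.11·e^(−0.0379·2/12) + 4.58·e^(−0.0379·5/12) + 4.38·e^(−0.0379·8/12) = 21.8064
Current forward F = (S − I)·e^(rT) = (629.06 − 21.8064)·e^(0.0379·11/12) = 607.2536 × 1.035352 = 628.7212
Value (long) = (F − K)·e^(−rT) = (628.7212 − 546.25) × 0.965855 = 79.6552
Short position value = −(long value) = -$79.66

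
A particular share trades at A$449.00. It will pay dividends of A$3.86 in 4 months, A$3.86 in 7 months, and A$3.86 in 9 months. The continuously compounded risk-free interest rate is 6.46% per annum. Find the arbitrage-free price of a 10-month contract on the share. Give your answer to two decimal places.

PV(dividends) I = 3.86·e^(−0.0646·4/12) + 3.86·e^(−0.0646·7/12) + 3.86·e^(−0.0646·9/12)
I = 3.7778 + 3.7172 + 3.6774 = 11.1724
F = (S − I)·e^(rT) = (449.00 − 11.1724) · e^(0.0646·10/12)
= 437.8276 · e^0.053833 = 437.8276 × 1.055308 = A$462.04

A$462.04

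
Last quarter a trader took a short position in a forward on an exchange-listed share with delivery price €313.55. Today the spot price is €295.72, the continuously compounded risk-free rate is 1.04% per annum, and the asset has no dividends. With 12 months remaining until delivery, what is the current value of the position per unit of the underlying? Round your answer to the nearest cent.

Current fair forward for the remaining 12 months: F = S·e^(r·T), r = 0.0104
F = 295.72 · e^(0.0104 × 12/12) = 295.72 × 1.010454 = 298.8115
Value of long forward = (F − K)·e^(−rT) = (298.8115 − 313.55) · e^(−0.0104·12/12)
= -14.7385 × 0.989654 = -14.59
Short position value = −(long value) = €14.59

€14.59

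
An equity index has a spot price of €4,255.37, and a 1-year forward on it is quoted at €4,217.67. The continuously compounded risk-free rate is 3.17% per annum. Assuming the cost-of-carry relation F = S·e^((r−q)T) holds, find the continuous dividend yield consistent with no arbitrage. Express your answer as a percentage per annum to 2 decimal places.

4.06%

From F = S·e^((r−q)T): (r − q) = ln(F/S)/T
ln(4217.67/4255.37) = ln(0.991141) = -0.008898
(r − q) = -0.008898 / (1) = -0.008898
q = r − ln(F/S)/T = 0.0317 + 0.008898 = 0.040598
q = 4.06%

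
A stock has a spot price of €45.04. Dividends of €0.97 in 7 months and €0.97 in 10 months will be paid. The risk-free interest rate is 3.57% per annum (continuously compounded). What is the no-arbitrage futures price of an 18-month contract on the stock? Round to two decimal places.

€45.52

PV(dividends) I = 0.97·e^(−0.0357·7/12) + 0.97·e^(−0.0357·10/12)
I = 0.9500 + 0.9416 = 1.8916
F = (S − I)·e^(rT) = (45.04 − 1.8916) · e^(0.0357·18/12)
= 43.1484 · e^0.053550 = 43.1484 × 1.055010 = €45.52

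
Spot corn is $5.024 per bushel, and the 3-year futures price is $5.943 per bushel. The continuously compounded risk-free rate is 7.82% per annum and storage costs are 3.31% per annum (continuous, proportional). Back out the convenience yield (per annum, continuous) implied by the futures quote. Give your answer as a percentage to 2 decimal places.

5.53%

F = S·e^((r+u−y)T) ⇒ (r+u−y) = ln(F/S)/T
ln(5.943/5.024) = 0.167988; /T ⇒ 0.055996
y = r + u − ln(F/S)/T = 0.0782 + 0.0331 − 0.055996 = 0.055304
y = 5.53%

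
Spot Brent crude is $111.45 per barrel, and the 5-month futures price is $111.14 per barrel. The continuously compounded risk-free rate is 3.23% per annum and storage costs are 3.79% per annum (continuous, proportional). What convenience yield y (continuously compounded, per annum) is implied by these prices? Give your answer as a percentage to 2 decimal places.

7.69%

F = S·e^((r+u−y)T) ⇒ (r+u−y) = ln(F/S)/T
ln(111.14/111.45) = -0.002785; /T ⇒ -0.006684
y = r + u − ln(F/S)/T = 0.0323 + 0.0379 + 0.006684 = 0.076884
y = 7.69%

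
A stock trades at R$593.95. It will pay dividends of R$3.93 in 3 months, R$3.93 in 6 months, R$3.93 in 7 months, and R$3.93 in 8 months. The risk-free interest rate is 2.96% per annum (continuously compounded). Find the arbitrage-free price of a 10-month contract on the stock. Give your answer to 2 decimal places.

PV(dividends) I = 3.93·e^(−0.0296·3/12) + 3.93·e^(−0.0296·6/12) + 3.93·e^(−0.0296·7/12) + 3.93·e^(−0.0296·8/12)
I = 3.9010 + 3.8723 + 3.8627 + 3.8532 = 15.4892
F = (S − I)·e^(rT) = (593.95 − 15.4892) · e^(0.0296·10/12)
= 578.4608 · e^0.024667 = 578.4608 × 1.024974 = R$592.91

R$592.91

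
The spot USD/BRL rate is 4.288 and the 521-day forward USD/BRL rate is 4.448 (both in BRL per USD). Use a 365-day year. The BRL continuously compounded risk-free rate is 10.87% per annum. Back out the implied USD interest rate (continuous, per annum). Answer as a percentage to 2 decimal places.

8.30%

F = S·e^((r_BRL − r_USD)T) ⇒ r_USD = r_BRL − ln(F/S)/T
ln(4.448/4.288) = 0.036634; /(521/365) = 0.025665
r_USD = 0.1087 − 0.025665 = 0.083035
r_USD = 8.30%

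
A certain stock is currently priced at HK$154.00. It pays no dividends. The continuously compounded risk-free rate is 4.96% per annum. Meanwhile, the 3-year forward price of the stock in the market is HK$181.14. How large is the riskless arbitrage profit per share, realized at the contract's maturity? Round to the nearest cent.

Fair forward: F* = S·e^(carry·T), with carry = r = 0.0496
F* = 154.00 · e^(0.0496 × 3) = 154.00 · e^0.148800 = 154.00 × 1.160441 = HK$178.7079
Market HK$181.14 > fair HK$178.7079: forward overpriced → cash-and-carry (buy spot, short the forward).
At maturity, profit = |F_mkt − F*| = |181.14 − 178.7079| = HK$2.43 per share

HK$2.43 per share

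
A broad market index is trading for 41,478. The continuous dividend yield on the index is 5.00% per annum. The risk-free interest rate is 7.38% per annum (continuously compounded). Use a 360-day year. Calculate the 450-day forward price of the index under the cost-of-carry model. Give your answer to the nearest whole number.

F = S·e^((r − q)T) = 41478 · e^((0.0738 − 0.0500) × 450/360)
= 41478 · e^0.029750 = 41478 × 1.030197
F = 42,731

42,731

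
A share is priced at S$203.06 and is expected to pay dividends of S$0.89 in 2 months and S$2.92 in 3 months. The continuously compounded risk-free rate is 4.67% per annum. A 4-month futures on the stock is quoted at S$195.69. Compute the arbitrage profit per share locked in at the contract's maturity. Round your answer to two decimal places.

PV(dividends) I = 0.89·e^(−0.0467·2/12) + 2.92·e^(−0.0467·3/12) = 3.7692
Fair futures F* = (S − I)·e^(rT) = (203.06 − 3.7692)·e^0.015567 = 199.2908 × 1.015689 = 202.4175
Market S$195.69 < fair 202.4175: forward underpriced → reverse cash-and-carry (short the stock, invest proceeds at r, pay the dividends, go long the forward).
Profit at T = |F_mkt − F*| = |195.69 − 202.4175| = S$6.73 per share

S$6.73 per share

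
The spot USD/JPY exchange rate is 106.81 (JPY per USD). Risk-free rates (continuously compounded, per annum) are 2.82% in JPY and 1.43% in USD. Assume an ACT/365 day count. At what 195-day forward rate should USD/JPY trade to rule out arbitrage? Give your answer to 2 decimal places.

F = S·e^((r_JPY − r_USD)T) = 106.81 · e^((0.0282 − 0.0143) × 195/365)
= 106.81 · e^0.007426 = 106.81 × 1.007454
F = 107.61 JPY per USD

107.61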